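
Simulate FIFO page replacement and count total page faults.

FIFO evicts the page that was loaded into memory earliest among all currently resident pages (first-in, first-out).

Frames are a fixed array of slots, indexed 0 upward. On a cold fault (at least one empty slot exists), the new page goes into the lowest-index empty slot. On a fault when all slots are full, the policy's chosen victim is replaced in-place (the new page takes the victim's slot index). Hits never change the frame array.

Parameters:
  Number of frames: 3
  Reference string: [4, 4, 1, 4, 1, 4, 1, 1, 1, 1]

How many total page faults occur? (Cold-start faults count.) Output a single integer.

Step 0: ref 4 → FAULT, frames=[4,-,-]
Step 1: ref 4 → HIT, frames=[4,-,-]
Step 2: ref 1 → FAULT, frames=[4,1,-]
Step 3: ref 4 → HIT, frames=[4,1,-]
Step 4: ref 1 → HIT, frames=[4,1,-]
Step 5: ref 4 → HIT, frames=[4,1,-]
Step 6: ref 1 → HIT, frames=[4,1,-]
Step 7: ref 1 → HIT, frames=[4,1,-]
Step 8: ref 1 → HIT, frames=[4,1,-]
Step 9: ref 1 → HIT, frames=[4,1,-]
Total faults: 2

Answer: 2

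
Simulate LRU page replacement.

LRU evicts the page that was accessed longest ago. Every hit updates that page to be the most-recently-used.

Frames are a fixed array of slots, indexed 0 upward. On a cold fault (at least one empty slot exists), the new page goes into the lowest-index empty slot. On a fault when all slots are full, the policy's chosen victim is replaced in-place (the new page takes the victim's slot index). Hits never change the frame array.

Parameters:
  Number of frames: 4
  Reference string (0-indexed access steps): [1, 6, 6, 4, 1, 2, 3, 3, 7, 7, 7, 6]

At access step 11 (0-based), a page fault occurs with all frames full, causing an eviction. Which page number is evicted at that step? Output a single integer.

Answer: 1

Derivation:
Step 0: ref 1 -> FAULT, frames=[1,-,-,-]
Step 1: ref 6 -> FAULT, frames=[1,6,-,-]
Step 2: ref 6 -> HIT, frames=[1,6,-,-]
Step 3: ref 4 -> FAULT, frames=[1,6,4,-]
Step 4: ref 1 -> HIT, frames=[1,6,4,-]
Step 5: ref 2 -> FAULT, frames=[1,6,4,2]
Step 6: ref 3 -> FAULT, evict 6, frames=[1,3,4,2]
Step 7: ref 3 -> HIT, frames=[1,3,4,2]
Step 8: ref 7 -> FAULT, evict 4, frames=[1,3,7,2]
Step 9: ref 7 -> HIT, frames=[1,3,7,2]
Step 10: ref 7 -> HIT, frames=[1,3,7,2]
Step 11: ref 6 -> FAULT, evict 1, frames=[6,3,7,2]
At step 11: evicted page 1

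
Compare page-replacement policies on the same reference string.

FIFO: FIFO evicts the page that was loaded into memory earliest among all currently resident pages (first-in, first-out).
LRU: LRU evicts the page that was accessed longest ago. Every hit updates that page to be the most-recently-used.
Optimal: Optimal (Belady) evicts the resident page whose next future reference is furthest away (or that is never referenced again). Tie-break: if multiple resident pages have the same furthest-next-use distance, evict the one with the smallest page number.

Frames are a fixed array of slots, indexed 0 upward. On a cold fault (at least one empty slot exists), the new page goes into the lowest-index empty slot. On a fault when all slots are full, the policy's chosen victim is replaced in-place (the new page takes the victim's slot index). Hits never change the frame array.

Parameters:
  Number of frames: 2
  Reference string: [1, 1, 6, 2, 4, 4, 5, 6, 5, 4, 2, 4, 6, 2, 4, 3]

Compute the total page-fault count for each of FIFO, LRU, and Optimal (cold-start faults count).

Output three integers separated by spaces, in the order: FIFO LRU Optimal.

--- FIFO ---
  step 0: ref 1 -> FAULT, frames=[1,-] (faults so far: 1)
  step 1: ref 1 -> HIT, frames=[1,-] (faults so far: 1)
  step 2: ref 6 -> FAULT, frames=[1,6] (faults so far: 2)
  step 3: ref 2 -> FAULT, evict 1, frames=[2,6] (faults so far: 3)
  step 4: ref 4 -> FAULT, evict 6, frames=[2,4] (faults so far: 4)
  step 5: ref 4 -> HIT, frames=[2,4] (faults so far: 4)
  step 6: ref 5 -> FAULT, evict 2, frames=[5,4] (faults so far: 5)
  step 7: ref 6 -> FAULT, evict 4, frames=[5,6] (faults so far: 6)
  step 8: ref 5 -> HIT, frames=[5,6] (faults so far: 6)
  step 9: ref 4 -> FAULT, evict 5, frames=[4,6] (faults so far: 7)
  step 10: ref 2 -> FAULT, evict 6, frames=[4,2] (faults so far: 8)
  step 11: ref 4 -> HIT, frames=[4,2] (faults so far: 8)
  step 12: ref 6 -> FAULT, evict 4, frames=[6,2] (faults so far: 9)
  step 13: ref 2 -> HIT, frames=[6,2] (faults so far: 9)
  step 14: ref 4 -> FAULT, evict 2, frames=[6,4] (faults so far: 10)
  step 15: ref 3 -> FAULT, evict 6, frames=[3,4] (faults so far: 11)
  FIFO total faults: 11
--- LRU ---
  step 0: ref 1 -> FAULT, frames=[1,-] (faults so far: 1)
  step 1: ref 1 -> HIT, frames=[1,-] (faults so far: 1)
  step 2: ref 6 -> FAULT, frames=[1,6] (faults so far: 2)
  step 3: ref 2 -> FAULT, evict 1, frames=[2,6] (faults so far: 3)
  step 4: ref 4 -> FAULT, evict 6, frames=[2,4] (faults so far: 4)
  step 5: ref 4 -> HIT, frames=[2,4] (faults so far: 4)
  step 6: ref 5 -> FAULT, evict 2, frames=[5,4] (faults so far: 5)
  step 7: ref 6 -> FAULT, evict 4, frames=[5,6] (faults so far: 6)
  step 8: ref 5 -> HIT, frames=[5,6] (faults so far: 6)
  step 9: ref 4 -> FAULT, evict 6, frames=[5,4] (faults so far: 7)
  step 10: ref 2 -> FAULT, evict 5, frames=[2,4] (faults so far: 8)
  step 11: ref 4 -> HIT, frames=[2,4] (faults so far: 8)
  step 12: ref 6 -> FAULT, evict 2, frames=[6,4] (faults so far: 9)
  step 13: ref 2 -> FAULT, evict 4, frames=[6,2] (faults so far: 10)
  step 14: ref 4 -> FAULT, evict 6, frames=[4,2] (faults so far: 11)
  step 15: ref 3 -> FAULT, evict 2, frames=[4,3] (faults so far: 12)
  LRU total faults: 12
--- Optimal ---
  step 0: ref 1 -> FAULT, frames=[1,-] (faults so far: 1)
  step 1: ref 1 -> HIT, frames=[1,-] (faults so far: 1)
  step 2: ref 6 -> FAULT, frames=[1,6] (faults so far: 2)
  step 3: ref 2 -> FAULT, evict 1, frames=[2,6] (faults so far: 3)
  step 4: ref 4 -> FAULT, evict 2, frames=[4,6] (faults so far: 4)
  step 5: ref 4 -> HIT, frames=[4,6] (faults so far: 4)
  step 6: ref 5 -> FAULT, evict 4, frames=[5,6] (faults so far: 5)
  step 7: ref 6 -> HIT, frames=[5,6] (faults so far: 5)
  step 8: ref 5 -> HIT, frames=[5,6] (faults so far: 5)
  step 9: ref 4 -> FAULT, evict 5, frames=[4,6] (faults so far: 6)
  step 10: ref 2 -> FAULT, evict 6, frames=[4,2] (faults so far: 7)
  step 11: ref 4 -> HIT, frames=[4,2] (faults so far: 7)
  step 12: ref 6 -> FAULT, evict 4, frames=[6,2] (faults so far: 8)
  step 13: ref 2 -> HIT, frames=[6,2] (faults so far: 8)
  step 14: ref 4 -> FAULT, evict 2, frames=[6,4] (faults so far: 9)
  step 15: ref 3 -> FAULT, evict 4, frames=[6,3] (faults so far: 10)
  Optimal total faults: 10

Answer: 11 12 10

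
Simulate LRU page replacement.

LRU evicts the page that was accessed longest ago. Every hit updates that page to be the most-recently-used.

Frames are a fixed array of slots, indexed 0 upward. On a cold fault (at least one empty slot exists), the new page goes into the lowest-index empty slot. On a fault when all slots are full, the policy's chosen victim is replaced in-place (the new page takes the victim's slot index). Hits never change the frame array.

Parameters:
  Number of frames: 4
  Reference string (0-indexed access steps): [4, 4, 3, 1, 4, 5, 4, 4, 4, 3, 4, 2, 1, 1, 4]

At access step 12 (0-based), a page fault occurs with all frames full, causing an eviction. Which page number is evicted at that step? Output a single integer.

Step 0: ref 4 -> FAULT, frames=[4,-,-,-]
Step 1: ref 4 -> HIT, frames=[4,-,-,-]
Step 2: ref 3 -> FAULT, frames=[4,3,-,-]
Step 3: ref 1 -> FAULT, frames=[4,3,1,-]
Step 4: ref 4 -> HIT, frames=[4,3,1,-]
Step 5: ref 5 -> FAULT, frames=[4,3,1,5]
Step 6: ref 4 -> HIT, frames=[4,3,1,5]
Step 7: ref 4 -> HIT, frames=[4,3,1,5]
Step 8: ref 4 -> HIT, frames=[4,3,1,5]
Step 9: ref 3 -> HIT, frames=[4,3,1,5]
Step 10: ref 4 -> HIT, frames=[4,3,1,5]
Step 11: ref 2 -> FAULT, evict 1, frames=[4,3,2,5]
Step 12: ref 1 -> FAULT, evict 5, frames=[4,3,2,1]
At step 12: evicted page 5

Answer: 5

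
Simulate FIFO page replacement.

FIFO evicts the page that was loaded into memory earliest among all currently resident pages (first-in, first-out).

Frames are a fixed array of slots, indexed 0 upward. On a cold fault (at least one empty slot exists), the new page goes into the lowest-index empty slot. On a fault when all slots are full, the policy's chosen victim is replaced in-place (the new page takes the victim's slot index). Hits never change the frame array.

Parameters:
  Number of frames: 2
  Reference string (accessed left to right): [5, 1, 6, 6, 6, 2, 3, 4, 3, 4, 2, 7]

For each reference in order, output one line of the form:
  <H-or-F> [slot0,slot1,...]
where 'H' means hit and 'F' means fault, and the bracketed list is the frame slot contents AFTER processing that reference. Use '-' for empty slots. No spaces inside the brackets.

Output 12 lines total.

F [5,-]
F [5,1]
F [6,1]
H [6,1]
H [6,1]
F [6,2]
F [3,2]
F [3,4]
H [3,4]
H [3,4]
F [2,4]
F [2,7]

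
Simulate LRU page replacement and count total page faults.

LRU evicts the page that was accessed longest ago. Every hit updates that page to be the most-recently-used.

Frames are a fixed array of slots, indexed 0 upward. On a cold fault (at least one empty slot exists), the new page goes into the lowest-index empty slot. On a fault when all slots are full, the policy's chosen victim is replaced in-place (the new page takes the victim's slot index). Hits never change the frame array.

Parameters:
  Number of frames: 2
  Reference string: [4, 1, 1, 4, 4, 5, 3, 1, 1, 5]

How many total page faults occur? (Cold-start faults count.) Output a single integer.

Step 0: ref 4 → FAULT, frames=[4,-]
Step 1: ref 1 → FAULT, frames=[4,1]
Step 2: ref 1 → HIT, frames=[4,1]
Step 3: ref 4 → HIT, frames=[4,1]
Step 4: ref 4 → HIT, frames=[4,1]
Step 5: ref 5 → FAULT (evict 1), frames=[4,5]
Step 6: ref 3 → FAULT (evict 4), frames=[3,5]
Step 7: ref 1 → FAULT (evict 5), frames=[3,1]
Step 8: ref 1 → HIT, frames=[3,1]
Step 9: ref 5 → FAULT (evict 3), frames=[5,1]
Total faults: 6

Answer: 6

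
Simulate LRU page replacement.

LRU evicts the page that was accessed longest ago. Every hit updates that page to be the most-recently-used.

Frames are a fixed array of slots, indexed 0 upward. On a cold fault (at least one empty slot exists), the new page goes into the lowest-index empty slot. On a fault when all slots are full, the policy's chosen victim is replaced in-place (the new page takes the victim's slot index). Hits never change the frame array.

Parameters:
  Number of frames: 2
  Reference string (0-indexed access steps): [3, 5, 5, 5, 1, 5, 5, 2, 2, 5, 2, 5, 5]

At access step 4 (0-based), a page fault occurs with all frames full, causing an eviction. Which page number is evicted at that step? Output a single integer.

Answer: 3

Derivation:
Step 0: ref 3 -> FAULT, frames=[3,-]
Step 1: ref 5 -> FAULT, frames=[3,5]
Step 2: ref 5 -> HIT, frames=[3,5]
Step 3: ref 5 -> HIT, frames=[3,5]
Step 4: ref 1 -> FAULT, evict 3, frames=[1,5]
At step 4: evicted page 3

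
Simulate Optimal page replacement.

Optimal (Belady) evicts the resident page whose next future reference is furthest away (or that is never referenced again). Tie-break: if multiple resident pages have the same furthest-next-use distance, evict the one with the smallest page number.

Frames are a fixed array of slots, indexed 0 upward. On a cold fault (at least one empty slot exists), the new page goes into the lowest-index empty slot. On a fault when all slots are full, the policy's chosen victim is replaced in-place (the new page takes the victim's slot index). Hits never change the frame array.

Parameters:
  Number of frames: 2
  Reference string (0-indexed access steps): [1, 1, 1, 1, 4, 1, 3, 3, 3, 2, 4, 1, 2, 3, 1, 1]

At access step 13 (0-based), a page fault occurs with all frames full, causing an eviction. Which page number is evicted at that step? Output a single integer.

Answer: 2

Derivation:
Step 0: ref 1 -> FAULT, frames=[1,-]
Step 1: ref 1 -> HIT, frames=[1,-]
Step 2: ref 1 -> HIT, frames=[1,-]
Step 3: ref 1 -> HIT, frames=[1,-]
Step 4: ref 4 -> FAULT, frames=[1,4]
Step 5: ref 1 -> HIT, frames=[1,4]
Step 6: ref 3 -> FAULT, evict 1, frames=[3,4]
Step 7: ref 3 -> HIT, frames=[3,4]
Step 8: ref 3 -> HIT, frames=[3,4]
Step 9: ref 2 -> FAULT, evict 3, frames=[2,4]
Step 10: ref 4 -> HIT, frames=[2,4]
Step 11: ref 1 -> FAULT, evict 4, frames=[2,1]
Step 12: ref 2 -> HIT, frames=[2,1]
Step 13: ref 3 -> FAULT, evict 2, frames=[3,1]
At step 13: evicted page 2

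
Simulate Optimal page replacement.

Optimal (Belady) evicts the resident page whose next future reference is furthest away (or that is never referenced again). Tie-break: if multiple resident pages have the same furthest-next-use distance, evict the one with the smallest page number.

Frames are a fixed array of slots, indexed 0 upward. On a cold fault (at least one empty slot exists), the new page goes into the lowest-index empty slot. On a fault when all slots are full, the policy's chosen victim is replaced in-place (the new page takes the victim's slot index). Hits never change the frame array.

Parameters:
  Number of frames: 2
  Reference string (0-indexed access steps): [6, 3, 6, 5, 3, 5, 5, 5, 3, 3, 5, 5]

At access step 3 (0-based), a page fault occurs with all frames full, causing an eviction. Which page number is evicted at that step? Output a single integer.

Answer: 6

Derivation:
Step 0: ref 6 -> FAULT, frames=[6,-]
Step 1: ref 3 -> FAULT, frames=[6,3]
Step 2: ref 6 -> HIT, frames=[6,3]
Step 3: ref 5 -> FAULT, evict 6, frames=[5,3]
At step 3: evicted page 6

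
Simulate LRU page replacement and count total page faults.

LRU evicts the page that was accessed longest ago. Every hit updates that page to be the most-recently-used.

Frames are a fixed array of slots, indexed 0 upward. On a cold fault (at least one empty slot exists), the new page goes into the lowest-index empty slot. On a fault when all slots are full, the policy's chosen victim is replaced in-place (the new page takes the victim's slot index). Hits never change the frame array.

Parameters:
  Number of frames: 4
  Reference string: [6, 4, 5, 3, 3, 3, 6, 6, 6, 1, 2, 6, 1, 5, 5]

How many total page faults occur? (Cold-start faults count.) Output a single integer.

Answer: 7

Derivation:
Step 0: ref 6 → FAULT, frames=[6,-,-,-]
Step 1: ref 4 → FAULT, frames=[6,4,-,-]
Step 2: ref 5 → FAULT, frames=[6,4,5,-]
Step 3: ref 3 → FAULT, frames=[6,4,5,3]
Step 4: ref 3 → HIT, frames=[6,4,5,3]
Step 5: ref 3 → HIT, frames=[6,4,5,3]
Step 6: ref 6 → HIT, frames=[6,4,5,3]
Step 7: ref 6 → HIT, frames=[6,4,5,3]
Step 8: ref 6 → HIT, frames=[6,4,5,3]
Step 9: ref 1 → FAULT (evict 4), frames=[6,1,5,3]
Step 10: ref 2 → FAULT (evict 5), frames=[6,1,2,3]
Step 11: ref 6 → HIT, frames=[6,1,2,3]
Step 12: ref 1 → HIT, frames=[6,1,2,3]
Step 13: ref 5 → FAULT (evict 3), frames=[6,1,2,5]
Step 14: ref 5 → HIT, frames=[6,1,2,5]
Total faults: 7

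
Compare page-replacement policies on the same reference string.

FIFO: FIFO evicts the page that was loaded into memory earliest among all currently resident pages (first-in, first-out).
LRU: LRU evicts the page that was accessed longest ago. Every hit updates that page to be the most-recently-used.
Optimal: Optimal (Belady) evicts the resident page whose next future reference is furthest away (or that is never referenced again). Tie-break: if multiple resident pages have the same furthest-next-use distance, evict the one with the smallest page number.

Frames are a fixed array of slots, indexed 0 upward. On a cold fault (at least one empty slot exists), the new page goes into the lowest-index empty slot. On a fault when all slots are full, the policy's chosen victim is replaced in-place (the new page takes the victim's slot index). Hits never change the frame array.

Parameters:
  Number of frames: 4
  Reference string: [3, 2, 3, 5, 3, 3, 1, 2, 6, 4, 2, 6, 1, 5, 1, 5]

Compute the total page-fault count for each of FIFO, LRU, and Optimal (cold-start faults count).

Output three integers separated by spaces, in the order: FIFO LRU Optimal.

Answer: 9 7 7

Derivation:
--- FIFO ---
  step 0: ref 3 -> FAULT, frames=[3,-,-,-] (faults so far: 1)
  step 1: ref 2 -> FAULT, frames=[3,2,-,-] (faults so far: 2)
  step 2: ref 3 -> HIT, frames=[3,2,-,-] (faults so far: 2)
  step 3: ref 5 -> FAULT, frames=[3,2,5,-] (faults so far: 3)
  step 4: ref 3 -> HIT, frames=[3,2,5,-] (faults so far: 3)
  step 5: ref 3 -> HIT, frames=[3,2,5,-] (faults so far: 3)
  step 6: ref 1 -> FAULT, frames=[3,2,5,1] (faults so far: 4)
  step 7: ref 2 -> HIT, frames=[3,2,5,1] (faults so far: 4)
  step 8: ref 6 -> FAULT, evict 3, frames=[6,2,5,1] (faults so far: 5)
  step 9: ref 4 -> FAULT, evict 2, frames=[6,4,5,1] (faults so far: 6)
  step 10: ref 2 -> FAULT, evict 5, frames=[6,4,2,1] (faults so far: 7)
  step 11: ref 6 -> HIT, frames=[6,4,2,1] (faults so far: 7)
  step 12: ref 1 -> HIT, frames=[6,4,2,1] (faults so far: 7)
  step 13: ref 5 -> FAULT, evict 1, frames=[6,4,2,5] (faults so far: 8)
  step 14: ref 1 -> FAULT, evict 6, frames=[1,4,2,5] (faults so far: 9)
  step 15: ref 5 -> HIT, frames=[1,4,2,5] (faults so far: 9)
  FIFO total faults: 9
--- LRU ---
  step 0: ref 3 -> FAULT, frames=[3,-,-,-] (faults so far: 1)
  step 1: ref 2 -> FAULT, frames=[3,2,-,-] (faults so far: 2)
  step 2: ref 3 -> HIT, frames=[3,2,-,-] (faults so far: 2)
  step 3: ref 5 -> FAULT, frames=[3,2,5,-] (faults so far: 3)
  step 4: ref 3 -> HIT, frames=[3,2,5,-] (faults so far: 3)
  step 5: ref 3 -> HIT, frames=[3,2,5,-] (faults so far: 3)
  step 6: ref 1 -> FAULT, frames=[3,2,5,1] (faults so far: 4)
  step 7: ref 2 -> HIT, frames=[3,2,5,1] (faults so far: 4)
  step 8: ref 6 -> FAULT, evict 5, frames=[3,2,6,1] (faults so far: 5)
  step 9: ref 4 -> FAULT, evict 3, frames=[4,2,6,1] (faults so far: 6)
  step 10: ref 2 -> HIT, frames=[4,2,6,1] (faults so far: 6)
  step 11: ref 6 -> HIT, frames=[4,2,6,1] (faults so far: 6)
  step 12: ref 1 -> HIT, frames=[4,2,6,1] (faults so far: 6)
  step 13: ref 5 -> FAULT, evict 4, frames=[5,2,6,1] (faults so far: 7)
  step 14: ref 1 -> HIT, frames=[5,2,6,1] (faults so far: 7)
  step 15: ref 5 -> HIT, frames=[5,2,6,1] (faults so far: 7)
  LRU total faults: 7
--- Optimal ---
  step 0: ref 3 -> FAULT, frames=[3,-,-,-] (faults so far: 1)
  step 1: ref 2 -> FAULT, frames=[3,2,-,-] (faults so far: 2)
  step 2: ref 3 -> HIT, frames=[3,2,-,-] (faults so far: 2)
  step 3: ref 5 -> FAULT, frames=[3,2,5,-] (faults so far: 3)
  step 4: ref 3 -> HIT, frames=[3,2,5,-] (faults so far: 3)
  step 5: ref 3 -> HIT, frames=[3,2,5,-] (faults so far: 3)
  step 6: ref 1 -> FAULT, frames=[3,2,5,1] (faults so far: 4)
  step 7: ref 2 -> HIT, frames=[3,2,5,1] (faults so far: 4)
  step 8: ref 6 -> FAULT, evict 3, frames=[6,2,5,1] (faults so far: 5)
  step 9: ref 4 -> FAULT, evict 5, frames=[6,2,4,1] (faults so far: 6)
  step 10: ref 2 -> HIT, frames=[6,2,4,1] (faults so far: 6)
  step 11: ref 6 -> HIT, frames=[6,2,4,1] (faults so far: 6)
  step 12: ref 1 -> HIT, frames=[6,2,4,1] (faults so far: 6)
  step 13: ref 5 -> FAULT, evict 2, frames=[6,5,4,1] (faults so far: 7)
  step 14: ref 1 -> HIT, frames=[6,5,4,1] (faults so far: 7)
  step 15: ref 5 -> HIT, frames=[6,5,4,1] (faults so far: 7)
  Optimal total faults: 7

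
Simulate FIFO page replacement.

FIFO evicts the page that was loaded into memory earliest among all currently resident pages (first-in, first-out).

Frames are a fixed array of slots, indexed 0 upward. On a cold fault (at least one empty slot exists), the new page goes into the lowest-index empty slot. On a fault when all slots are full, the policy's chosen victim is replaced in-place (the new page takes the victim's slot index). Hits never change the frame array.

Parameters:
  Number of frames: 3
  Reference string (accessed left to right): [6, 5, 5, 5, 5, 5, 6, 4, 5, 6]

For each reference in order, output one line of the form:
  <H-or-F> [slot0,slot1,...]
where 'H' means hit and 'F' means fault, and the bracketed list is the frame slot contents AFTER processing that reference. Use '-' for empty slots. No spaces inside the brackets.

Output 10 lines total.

F [6,-,-]
F [6,5,-]
H [6,5,-]
H [6,5,-]
H [6,5,-]
H [6,5,-]
H [6,5,-]
F [6,5,4]
H [6,5,4]
H [6,5,4]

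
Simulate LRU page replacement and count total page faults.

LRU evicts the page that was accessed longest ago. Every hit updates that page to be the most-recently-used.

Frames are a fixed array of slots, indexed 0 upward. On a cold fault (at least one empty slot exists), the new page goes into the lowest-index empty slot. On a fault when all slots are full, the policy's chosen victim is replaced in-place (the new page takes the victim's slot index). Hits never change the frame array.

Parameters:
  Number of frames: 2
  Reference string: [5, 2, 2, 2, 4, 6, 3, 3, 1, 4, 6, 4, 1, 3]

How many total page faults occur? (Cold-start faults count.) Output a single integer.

Answer: 10

Derivation:
Step 0: ref 5 → FAULT, frames=[5,-]
Step 1: ref 2 → FAULT, frames=[5,2]
Step 2: ref 2 → HIT, frames=[5,2]
Step 3: ref 2 → HIT, frames=[5,2]
Step 4: ref 4 → FAULT (evict 5), frames=[4,2]
Step 5: ref 6 → FAULT (evict 2), frames=[4,6]
Step 6: ref 3 → FAULT (evict 4), frames=[3,6]
Step 7: ref 3 → HIT, frames=[3,6]
Step 8: ref 1 → FAULT (evict 6), frames=[3,1]
Step 9: ref 4 → FAULT (evict 3), frames=[4,1]
Step 10: ref 6 → FAULT (evict 1), frames=[4,6]
Step 11: ref 4 → HIT, frames=[4,6]
Step 12: ref 1 → FAULT (evict 6), frames=[4,1]
Step 13: ref 3 → FAULT (evict 4), frames=[3,1]
Total faults: 10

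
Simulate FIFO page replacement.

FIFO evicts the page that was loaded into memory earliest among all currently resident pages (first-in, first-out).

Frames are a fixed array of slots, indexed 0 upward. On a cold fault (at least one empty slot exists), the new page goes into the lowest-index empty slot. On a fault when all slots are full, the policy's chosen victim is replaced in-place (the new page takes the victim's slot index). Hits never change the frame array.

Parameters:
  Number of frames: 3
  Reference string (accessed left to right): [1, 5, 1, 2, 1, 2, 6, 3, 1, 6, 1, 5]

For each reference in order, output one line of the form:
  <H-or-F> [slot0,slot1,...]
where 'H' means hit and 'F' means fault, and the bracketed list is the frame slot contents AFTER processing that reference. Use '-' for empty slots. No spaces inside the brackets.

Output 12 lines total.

F [1,-,-]
F [1,5,-]
H [1,5,-]
F [1,5,2]
H [1,5,2]
H [1,5,2]
F [6,5,2]
F [6,3,2]
F [6,3,1]
H [6,3,1]
H [6,3,1]
F [5,3,1]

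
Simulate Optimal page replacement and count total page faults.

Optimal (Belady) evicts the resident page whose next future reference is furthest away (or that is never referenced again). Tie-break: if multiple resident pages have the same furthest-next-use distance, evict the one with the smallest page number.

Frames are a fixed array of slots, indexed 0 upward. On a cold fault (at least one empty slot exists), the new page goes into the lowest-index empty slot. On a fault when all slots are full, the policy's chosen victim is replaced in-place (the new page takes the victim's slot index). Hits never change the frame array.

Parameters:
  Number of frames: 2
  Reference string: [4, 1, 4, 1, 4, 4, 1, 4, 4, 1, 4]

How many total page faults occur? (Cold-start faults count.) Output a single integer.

Answer: 2

Derivation:
Step 0: ref 4 → FAULT, frames=[4,-]
Step 1: ref 1 → FAULT, frames=[4,1]
Step 2: ref 4 → HIT, frames=[4,1]
Step 3: ref 1 → HIT, frames=[4,1]
Step 4: ref 4 → HIT, frames=[4,1]
Step 5: ref 4 → HIT, frames=[4,1]
Step 6: ref 1 → HIT, frames=[4,1]
Step 7: ref 4 → HIT, frames=[4,1]
Step 8: ref 4 → HIT, frames=[4,1]
Step 9: ref 1 → HIT, frames=[4,1]
Step 10: ref 4 → HIT, frames=[4,1]
Total faults: 2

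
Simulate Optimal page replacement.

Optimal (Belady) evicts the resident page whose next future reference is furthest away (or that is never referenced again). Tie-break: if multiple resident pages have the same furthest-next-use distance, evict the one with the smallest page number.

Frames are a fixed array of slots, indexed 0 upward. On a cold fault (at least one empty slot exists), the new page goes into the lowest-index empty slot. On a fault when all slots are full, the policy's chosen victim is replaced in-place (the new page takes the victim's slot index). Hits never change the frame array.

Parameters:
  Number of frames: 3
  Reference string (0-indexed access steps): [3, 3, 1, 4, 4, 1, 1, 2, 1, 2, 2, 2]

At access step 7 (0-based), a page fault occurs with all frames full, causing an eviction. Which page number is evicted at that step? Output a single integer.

Step 0: ref 3 -> FAULT, frames=[3,-,-]
Step 1: ref 3 -> HIT, frames=[3,-,-]
Step 2: ref 1 -> FAULT, frames=[3,1,-]
Step 3: ref 4 -> FAULT, frames=[3,1,4]
Step 4: ref 4 -> HIT, frames=[3,1,4]
Step 5: ref 1 -> HIT, frames=[3,1,4]
Step 6: ref 1 -> HIT, frames=[3,1,4]
Step 7: ref 2 -> FAULT, evict 3, frames=[2,1,4]
At step 7: evicted page 3

Answer: 3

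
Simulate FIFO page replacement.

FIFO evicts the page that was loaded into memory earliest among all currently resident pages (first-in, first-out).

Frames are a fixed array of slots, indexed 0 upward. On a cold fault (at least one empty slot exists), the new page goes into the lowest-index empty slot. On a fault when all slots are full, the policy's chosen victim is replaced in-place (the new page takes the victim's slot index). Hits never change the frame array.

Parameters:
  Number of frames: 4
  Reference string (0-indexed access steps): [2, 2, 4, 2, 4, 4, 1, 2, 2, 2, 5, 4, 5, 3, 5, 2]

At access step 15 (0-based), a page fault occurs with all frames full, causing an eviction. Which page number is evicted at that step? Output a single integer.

Step 0: ref 2 -> FAULT, frames=[2,-,-,-]
Step 1: ref 2 -> HIT, frames=[2,-,-,-]
Step 2: ref 4 -> FAULT, frames=[2,4,-,-]
Step 3: ref 2 -> HIT, frames=[2,4,-,-]
Step 4: ref 4 -> HIT, frames=[2,4,-,-]
Step 5: ref 4 -> HIT, frames=[2,4,-,-]
Step 6: ref 1 -> FAULT, frames=[2,4,1,-]
Step 7: ref 2 -> HIT, frames=[2,4,1,-]
Step 8: ref 2 -> HIT, frames=[2,4,1,-]
Step 9: ref 2 -> HIT, frames=[2,4,1,-]
Step 10: ref 5 -> FAULT, frames=[2,4,1,5]
Step 11: ref 4 -> HIT, frames=[2,4,1,5]
Step 12: ref 5 -> HIT, frames=[2,4,1,5]
Step 13: ref 3 -> FAULT, evict 2, frames=[3,4,1,5]
Step 14: ref 5 -> HIT, frames=[3,4,1,5]
Step 15: ref 2 -> FAULT, evict 4, frames=[3,2,1,5]
At step 15: evicted page 4

Answer: 4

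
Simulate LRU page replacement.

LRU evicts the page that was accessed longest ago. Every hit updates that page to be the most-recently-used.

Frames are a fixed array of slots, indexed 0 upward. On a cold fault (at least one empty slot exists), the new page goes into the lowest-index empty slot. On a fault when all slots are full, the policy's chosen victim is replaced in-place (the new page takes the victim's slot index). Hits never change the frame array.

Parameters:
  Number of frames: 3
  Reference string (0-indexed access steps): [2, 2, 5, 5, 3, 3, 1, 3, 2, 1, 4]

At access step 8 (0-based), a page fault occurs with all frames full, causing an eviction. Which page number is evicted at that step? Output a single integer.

Step 0: ref 2 -> FAULT, frames=[2,-,-]
Step 1: ref 2 -> HIT, frames=[2,-,-]
Step 2: ref 5 -> FAULT, frames=[2,5,-]
Step 3: ref 5 -> HIT, frames=[2,5,-]
Step 4: ref 3 -> FAULT, frames=[2,5,3]
Step 5: ref 3 -> HIT, frames=[2,5,3]
Step 6: ref 1 -> FAULT, evict 2, frames=[1,5,3]
Step 7: ref 3 -> HIT, frames=[1,5,3]
Step 8: ref 2 -> FAULT, evict 5, frames=[1,2,3]
At step 8: evicted page 5

Answer: 5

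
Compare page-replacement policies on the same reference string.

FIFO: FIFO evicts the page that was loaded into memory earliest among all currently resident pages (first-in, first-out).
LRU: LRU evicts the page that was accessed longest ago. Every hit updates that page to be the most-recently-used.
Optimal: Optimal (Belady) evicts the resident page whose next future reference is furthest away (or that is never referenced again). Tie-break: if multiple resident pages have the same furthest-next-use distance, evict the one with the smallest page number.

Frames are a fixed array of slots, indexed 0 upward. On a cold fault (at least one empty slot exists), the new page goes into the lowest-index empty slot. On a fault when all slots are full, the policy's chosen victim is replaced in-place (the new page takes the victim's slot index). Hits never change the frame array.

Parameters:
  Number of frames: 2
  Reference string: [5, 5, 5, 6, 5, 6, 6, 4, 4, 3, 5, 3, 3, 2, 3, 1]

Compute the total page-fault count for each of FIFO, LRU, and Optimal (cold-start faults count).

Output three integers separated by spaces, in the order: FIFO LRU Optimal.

--- FIFO ---
  step 0: ref 5 -> FAULT, frames=[5,-] (faults so far: 1)
  step 1: ref 5 -> HIT, frames=[5,-] (faults so far: 1)
  step 2: ref 5 -> HIT, frames=[5,-] (faults so far: 1)
  step 3: ref 6 -> FAULT, frames=[5,6] (faults so far: 2)
  step 4: ref 5 -> HIT, frames=[5,6] (faults so far: 2)
  step 5: ref 6 -> HIT, frames=[5,6] (faults so far: 2)
  step 6: ref 6 -> HIT, frames=[5,6] (faults so far: 2)
  step 7: ref 4 -> FAULT, evict 5, frames=[4,6] (faults so far: 3)
  step 8: ref 4 -> HIT, frames=[4,6] (faults so far: 3)
  step 9: ref 3 -> FAULT, evict 6, frames=[4,3] (faults so far: 4)
  step 10: ref 5 -> FAULT, evict 4, frames=[5,3] (faults so far: 5)
  step 11: ref 3 -> HIT, frames=[5,3] (faults so far: 5)
  step 12: ref 3 -> HIT, frames=[5,3] (faults so far: 5)
  step 13: ref 2 -> FAULT, evict 3, frames=[5,2] (faults so far: 6)
  step 14: ref 3 -> FAULT, evict 5, frames=[3,2] (faults so far: 7)
  step 15: ref 1 -> FAULT, evict 2, frames=[3,1] (faults so far: 8)
  FIFO total faults: 8
--- LRU ---
  step 0: ref 5 -> FAULT, frames=[5,-] (faults so far: 1)
  step 1: ref 5 -> HIT, frames=[5,-] (faults so far: 1)
  step 2: ref 5 -> HIT, frames=[5,-] (faults so far: 1)
  step 3: ref 6 -> FAULT, frames=[5,6] (faults so far: 2)
  step 4: ref 5 -> HIT, frames=[5,6] (faults so far: 2)
  step 5: ref 6 -> HIT, frames=[5,6] (faults so far: 2)
  step 6: ref 6 -> HIT, frames=[5,6] (faults so far: 2)
  step 7: ref 4 -> FAULT, evict 5, frames=[4,6] (faults so far: 3)
  step 8: ref 4 -> HIT, frames=[4,6] (faults so far: 3)
  step 9: ref 3 -> FAULT, evict 6, frames=[4,3] (faults so far: 4)
  step 10: ref 5 -> FAULT, evict 4, frames=[5,3] (faults so far: 5)
  step 11: ref 3 -> HIT, frames=[5,3] (faults so far: 5)
  step 12: ref 3 -> HIT, frames=[5,3] (faults so far: 5)
  step 13: ref 2 -> FAULT, evict 5, frames=[2,3] (faults so far: 6)
  step 14: ref 3 -> HIT, frames=[2,3] (faults so far: 6)
  step 15: ref 1 -> FAULT, evict 2, frames=[1,3] (faults so far: 7)
  LRU total faults: 7
--- Optimal ---
  step 0: ref 5 -> FAULT, frames=[5,-] (faults so far: 1)
  step 1: ref 5 -> HIT, frames=[5,-] (faults so far: 1)
  step 2: ref 5 -> HIT, frames=[5,-] (faults so far: 1)
  step 3: ref 6 -> FAULT, frames=[5,6] (faults so far: 2)
  step 4: ref 5 -> HIT, frames=[5,6] (faults so far: 2)
  step 5: ref 6 -> HIT, frames=[5,6] (faults so far: 2)
  step 6: ref 6 -> HIT, frames=[5,6] (faults so far: 2)
  step 7: ref 4 -> FAULT, evict 6, frames=[5,4] (faults so far: 3)
  step 8: ref 4 -> HIT, frames=[5,4] (faults so far: 3)
  step 9: ref 3 -> FAULT, evict 4, frames=[5,3] (faults so far: 4)
  step 10: ref 5 -> HIT, frames=[5,3] (faults so far: 4)
  step 11: ref 3 -> HIT, frames=[5,3] (faults so far: 4)
  step 12: ref 3 -> HIT, frames=[5,3] (faults so far: 4)
  step 13: ref 2 -> FAULT, evict 5, frames=[2,3] (faults so far: 5)
  step 14: ref 3 -> HIT, frames=[2,3] (faults so far: 5)
  step 15: ref 1 -> FAULT, evict 2, frames=[1,3] (faults so far: 6)
  Optimal total faults: 6

Answer: 8 7 6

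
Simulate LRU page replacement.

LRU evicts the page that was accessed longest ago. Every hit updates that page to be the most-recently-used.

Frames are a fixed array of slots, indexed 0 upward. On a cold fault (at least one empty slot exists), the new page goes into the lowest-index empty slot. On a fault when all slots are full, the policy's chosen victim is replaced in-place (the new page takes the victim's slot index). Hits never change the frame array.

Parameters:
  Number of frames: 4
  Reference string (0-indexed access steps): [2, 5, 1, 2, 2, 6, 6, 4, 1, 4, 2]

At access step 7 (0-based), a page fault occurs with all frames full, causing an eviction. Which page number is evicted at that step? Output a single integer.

Step 0: ref 2 -> FAULT, frames=[2,-,-,-]
Step 1: ref 5 -> FAULT, frames=[2,5,-,-]
Step 2: ref 1 -> FAULT, frames=[2,5,1,-]
Step 3: ref 2 -> HIT, frames=[2,5,1,-]
Step 4: ref 2 -> HIT, frames=[2,5,1,-]
Step 5: ref 6 -> FAULT, frames=[2,5,1,6]
Step 6: ref 6 -> HIT, frames=[2,5,1,6]
Step 7: ref 4 -> FAULT, evict 5, frames=[2,4,1,6]
At step 7: evicted page 5

Answer: 5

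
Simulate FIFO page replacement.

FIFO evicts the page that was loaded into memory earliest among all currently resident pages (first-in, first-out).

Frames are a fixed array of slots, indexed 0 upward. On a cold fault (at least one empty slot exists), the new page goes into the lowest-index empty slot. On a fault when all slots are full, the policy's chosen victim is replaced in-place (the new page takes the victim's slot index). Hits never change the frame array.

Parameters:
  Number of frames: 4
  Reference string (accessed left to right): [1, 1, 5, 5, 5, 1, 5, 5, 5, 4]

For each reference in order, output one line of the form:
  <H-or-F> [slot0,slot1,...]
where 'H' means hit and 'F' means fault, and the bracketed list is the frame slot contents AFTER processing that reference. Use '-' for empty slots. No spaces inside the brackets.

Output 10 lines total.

F [1,-,-,-]
H [1,-,-,-]
F [1,5,-,-]
H [1,5,-,-]
H [1,5,-,-]
H [1,5,-,-]
H [1,5,-,-]
H [1,5,-,-]
H [1,5,-,-]
F [1,5,4,-]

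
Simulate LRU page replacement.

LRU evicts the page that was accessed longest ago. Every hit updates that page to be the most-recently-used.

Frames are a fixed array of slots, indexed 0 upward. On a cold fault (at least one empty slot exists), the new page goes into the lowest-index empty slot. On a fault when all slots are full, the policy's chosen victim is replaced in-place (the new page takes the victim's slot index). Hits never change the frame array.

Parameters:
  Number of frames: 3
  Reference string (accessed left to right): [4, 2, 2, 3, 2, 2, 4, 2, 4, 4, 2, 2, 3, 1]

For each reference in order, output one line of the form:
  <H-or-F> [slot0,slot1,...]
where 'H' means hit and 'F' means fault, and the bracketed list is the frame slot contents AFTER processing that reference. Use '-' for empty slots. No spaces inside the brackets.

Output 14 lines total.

F [4,-,-]
F [4,2,-]
H [4,2,-]
F [4,2,3]
H [4,2,3]
H [4,2,3]
H [4,2,3]
H [4,2,3]
H [4,2,3]
H [4,2,3]
H [4,2,3]
H [4,2,3]
H [4,2,3]
F [1,2,3]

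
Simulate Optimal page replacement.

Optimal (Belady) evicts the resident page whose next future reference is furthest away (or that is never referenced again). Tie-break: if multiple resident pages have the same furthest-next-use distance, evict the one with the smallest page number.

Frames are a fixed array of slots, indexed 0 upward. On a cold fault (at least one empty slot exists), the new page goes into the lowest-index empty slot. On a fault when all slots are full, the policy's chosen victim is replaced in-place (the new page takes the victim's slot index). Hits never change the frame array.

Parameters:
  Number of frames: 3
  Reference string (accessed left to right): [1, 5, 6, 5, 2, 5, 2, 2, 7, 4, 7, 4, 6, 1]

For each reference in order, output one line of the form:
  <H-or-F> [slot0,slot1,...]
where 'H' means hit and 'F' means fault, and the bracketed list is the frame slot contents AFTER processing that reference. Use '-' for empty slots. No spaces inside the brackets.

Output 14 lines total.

F [1,-,-]
F [1,5,-]
F [1,5,6]
H [1,5,6]
F [2,5,6]
H [2,5,6]
H [2,5,6]
H [2,5,6]
F [7,5,6]
F [7,4,6]
H [7,4,6]
H [7,4,6]
H [7,4,6]
F [7,1,6]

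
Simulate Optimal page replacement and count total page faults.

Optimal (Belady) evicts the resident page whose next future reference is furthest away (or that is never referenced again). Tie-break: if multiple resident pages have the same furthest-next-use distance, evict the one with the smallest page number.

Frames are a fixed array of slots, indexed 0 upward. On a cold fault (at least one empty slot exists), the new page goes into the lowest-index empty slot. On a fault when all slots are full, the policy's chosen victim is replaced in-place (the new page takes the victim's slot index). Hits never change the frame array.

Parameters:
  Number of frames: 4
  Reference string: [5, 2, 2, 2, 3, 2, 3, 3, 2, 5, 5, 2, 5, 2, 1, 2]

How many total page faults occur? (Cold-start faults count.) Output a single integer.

Answer: 4

Derivation:
Step 0: ref 5 → FAULT, frames=[5,-,-,-]
Step 1: ref 2 → FAULT, frames=[5,2,-,-]
Step 2: ref 2 → HIT, frames=[5,2,-,-]
Step 3: ref 2 → HIT, frames=[5,2,-,-]
Step 4: ref 3 → FAULT, frames=[5,2,3,-]
Step 5: ref 2 → HIT, frames=[5,2,3,-]
Step 6: ref 3 → HIT, frames=[5,2,3,-]
Step 7: ref 3 → HIT, frames=[5,2,3,-]
Step 8: ref 2 → HIT, frames=[5,2,3,-]
Step 9: ref 5 → HIT, frames=[5,2,3,-]
Step 10: ref 5 → HIT, frames=[5,2,3,-]
Step 11: ref 2 → HIT, frames=[5,2,3,-]
Step 12: ref 5 → HIT, frames=[5,2,3,-]
Step 13: ref 2 → HIT, frames=[5,2,3,-]
Step 14: ref 1 → FAULT, frames=[5,2,3,1]
Step 15: ref 2 → HIT, frames=[5,2,3,1]
Total faults: 4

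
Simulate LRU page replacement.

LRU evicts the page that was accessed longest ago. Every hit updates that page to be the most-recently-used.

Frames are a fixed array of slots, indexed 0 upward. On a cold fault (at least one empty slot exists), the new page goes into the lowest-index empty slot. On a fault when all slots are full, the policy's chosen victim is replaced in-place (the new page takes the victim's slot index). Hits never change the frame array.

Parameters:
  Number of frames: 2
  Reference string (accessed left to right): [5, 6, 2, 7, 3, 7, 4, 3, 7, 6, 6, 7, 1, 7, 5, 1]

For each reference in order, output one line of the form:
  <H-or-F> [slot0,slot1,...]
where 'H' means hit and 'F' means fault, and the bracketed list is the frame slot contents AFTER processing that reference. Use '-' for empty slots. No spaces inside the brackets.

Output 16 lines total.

F [5,-]
F [5,6]
F [2,6]
F [2,7]
F [3,7]
H [3,7]
F [4,7]
F [4,3]
F [7,3]
F [7,6]
H [7,6]
H [7,6]
F [7,1]
H [7,1]
F [7,5]
F [1,5]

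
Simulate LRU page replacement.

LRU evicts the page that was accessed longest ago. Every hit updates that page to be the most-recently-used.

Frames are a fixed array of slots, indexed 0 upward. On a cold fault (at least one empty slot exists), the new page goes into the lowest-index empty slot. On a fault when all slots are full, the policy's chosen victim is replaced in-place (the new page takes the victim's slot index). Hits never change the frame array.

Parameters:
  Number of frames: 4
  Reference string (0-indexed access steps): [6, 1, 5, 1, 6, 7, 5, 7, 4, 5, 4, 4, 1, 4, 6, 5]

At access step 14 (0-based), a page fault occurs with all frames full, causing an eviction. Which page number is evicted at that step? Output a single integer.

Step 0: ref 6 -> FAULT, frames=[6,-,-,-]
Step 1: ref 1 -> FAULT, frames=[6,1,-,-]
Step 2: ref 5 -> FAULT, frames=[6,1,5,-]
Step 3: ref 1 -> HIT, frames=[6,1,5,-]
Step 4: ref 6 -> HIT, frames=[6,1,5,-]
Step 5: ref 7 -> FAULT, frames=[6,1,5,7]
Step 6: ref 5 -> HIT, frames=[6,1,5,7]
Step 7: ref 7 -> HIT, frames=[6,1,5,7]
Step 8: ref 4 -> FAULT, evict 1, frames=[6,4,5,7]
Step 9: ref 5 -> HIT, frames=[6,4,5,7]
Step 10: ref 4 -> HIT, frames=[6,4,5,7]
Step 11: ref 4 -> HIT, frames=[6,4,5,7]
Step 12: ref 1 -> FAULT, evict 6, frames=[1,4,5,7]
Step 13: ref 4 -> HIT, frames=[1,4,5,7]
Step 14: ref 6 -> FAULT, evict 7, frames=[1,4,5,6]
At step 14: evicted page 7

Answer: 7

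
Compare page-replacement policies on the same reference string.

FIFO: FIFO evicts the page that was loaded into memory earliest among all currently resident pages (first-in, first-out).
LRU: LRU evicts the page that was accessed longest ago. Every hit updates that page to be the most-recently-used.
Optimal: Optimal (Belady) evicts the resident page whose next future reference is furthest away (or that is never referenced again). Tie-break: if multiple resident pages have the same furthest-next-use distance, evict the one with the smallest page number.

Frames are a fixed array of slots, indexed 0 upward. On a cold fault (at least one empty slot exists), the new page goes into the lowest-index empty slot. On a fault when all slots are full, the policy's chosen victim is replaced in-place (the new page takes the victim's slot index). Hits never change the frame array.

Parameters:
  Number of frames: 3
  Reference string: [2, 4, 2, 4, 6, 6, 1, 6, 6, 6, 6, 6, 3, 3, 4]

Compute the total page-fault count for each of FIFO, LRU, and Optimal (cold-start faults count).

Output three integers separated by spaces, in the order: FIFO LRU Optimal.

--- FIFO ---
  step 0: ref 2 -> FAULT, frames=[2,-,-] (faults so far: 1)
  step 1: ref 4 -> FAULT, frames=[2,4,-] (faults so far: 2)
  step 2: ref 2 -> HIT, frames=[2,4,-] (faults so far: 2)
  step 3: ref 4 -> HIT, frames=[2,4,-] (faults so far: 2)
  step 4: ref 6 -> FAULT, frames=[2,4,6] (faults so far: 3)
  step 5: ref 6 -> HIT, frames=[2,4,6] (faults so far: 3)
  step 6: ref 1 -> FAULT, evict 2, frames=[1,4,6] (faults so far: 4)
  step 7: ref 6 -> HIT, frames=[1,4,6] (faults so far: 4)
  step 8: ref 6 -> HIT, frames=[1,4,6] (faults so far: 4)
  step 9: ref 6 -> HIT, frames=[1,4,6] (faults so far: 4)
  step 10: ref 6 -> HIT, frames=[1,4,6] (faults so far: 4)
  step 11: ref 6 -> HIT, frames=[1,4,6] (faults so far: 4)
  step 12: ref 3 -> FAULT, evict 4, frames=[1,3,6] (faults so far: 5)
  step 13: ref 3 -> HIT, frames=[1,3,6] (faults so far: 5)
  step 14: ref 4 -> FAULT, evict 6, frames=[1,3,4] (faults so far: 6)
  FIFO total faults: 6
--- LRU ---
  step 0: ref 2 -> FAULT, frames=[2,-,-] (faults so far: 1)
  step 1: ref 4 -> FAULT, frames=[2,4,-] (faults so far: 2)
  step 2: ref 2 -> HIT, frames=[2,4,-] (faults so far: 2)
  step 3: ref 4 -> HIT, frames=[2,4,-] (faults so far: 2)
  step 4: ref 6 -> FAULT, frames=[2,4,6] (faults so far: 3)
  step 5: ref 6 -> HIT, frames=[2,4,6] (faults so far: 3)
  step 6: ref 1 -> FAULT, evict 2, frames=[1,4,6] (faults so far: 4)
  step 7: ref 6 -> HIT, frames=[1,4,6] (faults so far: 4)
  step 8: ref 6 -> HIT, frames=[1,4,6] (faults so far: 4)
  step 9: ref 6 -> HIT, frames=[1,4,6] (faults so far: 4)
  step 10: ref 6 -> HIT, frames=[1,4,6] (faults so far: 4)
  step 11: ref 6 -> HIT, frames=[1,4,6] (faults so far: 4)
  step 12: ref 3 -> FAULT, evict 4, frames=[1,3,6] (faults so far: 5)
  step 13: ref 3 -> HIT, frames=[1,3,6] (faults so far: 5)
  step 14: ref 4 -> FAULT, evict 1, frames=[4,3,6] (faults so far: 6)
  LRU total faults: 6
--- Optimal ---
  step 0: ref 2 -> FAULT, frames=[2,-,-] (faults so far: 1)
  step 1: ref 4 -> FAULT, frames=[2,4,-] (faults so far: 2)
  step 2: ref 2 -> HIT, frames=[2,4,-] (faults so far: 2)
  step 3: ref 4 -> HIT, frames=[2,4,-] (faults so far: 2)
  step 4: ref 6 -> FAULT, frames=[2,4,6] (faults so far: 3)
  step 5: ref 6 -> HIT, frames=[2,4,6] (faults so far: 3)
  step 6: ref 1 -> FAULT, evict 2, frames=[1,4,6] (faults so far: 4)
  step 7: ref 6 -> HIT, frames=[1,4,6] (faults so far: 4)
  step 8: ref 6 -> HIT, frames=[1,4,6] (faults so far: 4)
  step 9: ref 6 -> HIT, frames=[1,4,6] (faults so far: 4)
  step 10: ref 6 -> HIT, frames=[1,4,6] (faults so far: 4)
  step 11: ref 6 -> HIT, frames=[1,4,6] (faults so far: 4)
  step 12: ref 3 -> FAULT, evict 1, frames=[3,4,6] (faults so far: 5)
  step 13: ref 3 -> HIT, frames=[3,4,6] (faults so far: 5)
  step 14: ref 4 -> HIT, frames=[3,4,6] (faults so far: 5)
  Optimal total faults: 5

Answer: 6 6 5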